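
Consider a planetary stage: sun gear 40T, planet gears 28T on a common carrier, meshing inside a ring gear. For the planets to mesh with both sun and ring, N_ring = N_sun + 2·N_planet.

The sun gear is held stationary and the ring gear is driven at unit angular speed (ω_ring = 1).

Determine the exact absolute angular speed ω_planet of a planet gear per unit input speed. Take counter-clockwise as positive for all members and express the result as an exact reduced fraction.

12/7

N_ring = 40 + 2·28 = 96
40(ω_s−ω_c) = −96(ω_r−ω_c),  ω_s=0, ω_r=1
40(0−ω_c) = −96(1−ω_c)  ⇒  136ω_c = 96  ⇒  ω_c = 12/17
sun–planet: 40·(0−12/17) = −28·(ω_p−ω_c)  ⇒  ω_p−ω_c = −(40/28)·(-12/17) = 120/119
ω_p = 12/17 + 120/119 = 12/7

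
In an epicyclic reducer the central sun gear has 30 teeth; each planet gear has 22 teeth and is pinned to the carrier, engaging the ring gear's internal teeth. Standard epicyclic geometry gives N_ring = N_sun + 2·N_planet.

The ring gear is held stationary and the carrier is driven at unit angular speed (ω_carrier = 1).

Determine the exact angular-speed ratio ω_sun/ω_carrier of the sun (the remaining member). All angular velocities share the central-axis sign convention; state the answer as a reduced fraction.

N_ring = 30 + 2·22 = 74
30(ω_s−ω_c) = −74(ω_r−ω_c),  ω_r=0, ω_c=1
ω_s = 1 − (74/30)(0−1) = 52/15
ω_s/ω_c = 52/15

52/15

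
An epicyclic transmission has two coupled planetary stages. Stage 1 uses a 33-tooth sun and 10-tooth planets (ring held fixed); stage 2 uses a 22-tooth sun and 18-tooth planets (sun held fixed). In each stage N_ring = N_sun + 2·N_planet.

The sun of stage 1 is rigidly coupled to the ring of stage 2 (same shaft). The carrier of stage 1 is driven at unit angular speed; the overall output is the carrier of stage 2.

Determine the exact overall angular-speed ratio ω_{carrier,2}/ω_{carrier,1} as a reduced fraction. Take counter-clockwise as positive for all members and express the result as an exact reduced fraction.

1247/660

Stage 1: N_ring = 33 + 2·10 = 53
Stage 1: 33(ω_s−ω_c) = −53(ω_r−ω_c),  ω_r=0, ω_c=1
Stage 1: ω_s = 1 − (53/33)(0−1) = 86/33
  ⇒ ω_s¹/ω_c¹ = 86/33
Stage 2: N_ring = 22 + 2·18 = 58
Stage 2: 22(ω_s−ω_c) = −58(ω_r−ω_c),  ω_s=0, ω_r=1
Stage 2: 22(0−ω_c) = −58(1−ω_c)  ⇒  80ω_c = 58  ⇒  ω_c = 29/40
  ⇒ ω_c²/ω_r² = 29/40
Coupling ω_r² = ω_s¹ ⇒ overall = 86/33 × 29/40 = 1247/660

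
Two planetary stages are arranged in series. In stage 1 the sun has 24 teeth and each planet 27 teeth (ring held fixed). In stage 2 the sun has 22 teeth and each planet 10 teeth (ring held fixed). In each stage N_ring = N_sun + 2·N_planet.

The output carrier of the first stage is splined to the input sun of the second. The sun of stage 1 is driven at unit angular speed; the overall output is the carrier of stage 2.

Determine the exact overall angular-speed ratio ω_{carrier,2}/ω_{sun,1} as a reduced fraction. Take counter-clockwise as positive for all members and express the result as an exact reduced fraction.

11/136

Stage 1: N_ring = 24 + 2·27 = 78
Stage 1: 24(ω_s−ω_c) = −78(ω_r−ω_c),  ω_r=0, ω_s=1
Stage 1: 24(1−ω_c) = −78(0−ω_c)  ⇒  102ω_c = 24  ⇒  ω_c = 4/17
  ⇒ ω_c¹/ω_s¹ = 4/17
Stage 2: N_ring = 22 + 2·10 = 42
Stage 2: 22(ω_s−ω_c) = −42(ω_r−ω_c),  ω_r=0, ω_s=1
Stage 2: 22(1−ω_c) = −42(0−ω_c)  ⇒  64ω_c = 22  ⇒  ω_c = 11/32
  ⇒ ω_c²/ω_s² = 11/32
Coupling ω_s² = ω_c¹ ⇒ overall = 4/17 × 11/32 = 11/136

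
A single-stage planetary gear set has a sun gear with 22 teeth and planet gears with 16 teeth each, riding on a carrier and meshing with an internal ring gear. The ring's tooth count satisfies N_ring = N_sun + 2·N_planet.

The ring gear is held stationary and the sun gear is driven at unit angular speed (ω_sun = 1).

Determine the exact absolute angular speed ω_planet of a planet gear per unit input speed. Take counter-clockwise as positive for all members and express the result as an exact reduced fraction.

N_ring = 22 + 2·16 = 54
22(ω_s−ω_c) = −54(ω_r−ω_c),  ω_r=0, ω_s=1
22(1−ω_c) = −54(0−ω_c)  ⇒  76ω_c = 22  ⇒  ω_c = 11/38
sun–planet: 22·(1−11/38) = −16·(ω_p−ω_c)  ⇒  ω_p−ω_c = −(22/16)·(27/38) = -297/304
ω_p = 11/38 − 297/304 = -11/16

-11/16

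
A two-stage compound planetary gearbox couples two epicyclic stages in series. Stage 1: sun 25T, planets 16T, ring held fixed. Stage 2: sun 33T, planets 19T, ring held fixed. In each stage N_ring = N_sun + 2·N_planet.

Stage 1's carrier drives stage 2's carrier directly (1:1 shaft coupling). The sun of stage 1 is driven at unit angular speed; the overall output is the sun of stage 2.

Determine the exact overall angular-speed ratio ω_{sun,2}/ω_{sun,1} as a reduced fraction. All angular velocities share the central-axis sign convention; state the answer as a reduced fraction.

1300/1353

Stage 1: N_ring = 25 + 2·16 = 57
Stage 1: 25(ω_s−ω_c) = −57(ω_r−ω_c),  ω_r=0, ω_s=1
Stage 1: 25(1−ω_c) = −57(0−ω_c)  ⇒  82ω_c = 25  ⇒  ω_c = 25/82
  ⇒ ω_c¹/ω_s¹ = 25/82
Stage 2: N_ring = 33 + 2·19 = 71
Stage 2: 33(ω_s−ω_c) = −71(ω_r−ω_c),  ω_r=0, ω_c=1
Stage 2: ω_s = 1 − (71/33)(0−1) = 104/33
  ⇒ ω_s²/ω_c² = 104/33
Coupling ω_c² = ω_c¹ ⇒ overall = 25/82 × 104/33 = 1300/1353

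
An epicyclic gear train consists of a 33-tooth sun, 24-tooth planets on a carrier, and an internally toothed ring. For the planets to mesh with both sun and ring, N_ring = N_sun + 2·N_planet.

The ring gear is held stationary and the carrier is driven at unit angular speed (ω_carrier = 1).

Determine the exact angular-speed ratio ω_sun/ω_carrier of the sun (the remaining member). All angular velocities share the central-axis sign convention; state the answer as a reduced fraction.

38/11

N_ring = 33 + 2·24 = 81
33(ω_s−ω_c) = −81(ω_r−ω_c),  ω_r=0, ω_c=1
ω_s = 1 − (81/33)(0−1) = 38/11
ω_s/ω_c = 38/11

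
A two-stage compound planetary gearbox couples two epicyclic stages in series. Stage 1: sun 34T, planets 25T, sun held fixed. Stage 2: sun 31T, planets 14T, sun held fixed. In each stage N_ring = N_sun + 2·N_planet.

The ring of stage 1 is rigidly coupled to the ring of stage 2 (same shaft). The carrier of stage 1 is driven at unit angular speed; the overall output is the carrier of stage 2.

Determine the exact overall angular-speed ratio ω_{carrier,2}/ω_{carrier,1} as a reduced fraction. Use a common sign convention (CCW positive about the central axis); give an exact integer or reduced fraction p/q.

3481/3780

Stage 1: N_ring = 34 + 2·25 = 84
Stage 1: 34(ω_s−ω_c) = −84(ω_r−ω_c),  ω_s=0, ω_c=1
Stage 1: ω_r = 1 − (34/84)(0−1) = 59/42
  ⇒ ω_r¹/ω_c¹ = 59/42
Stage 2: N_ring = 31 + 2·14 = 59
Stage 2: 31(ω_s−ω_c) = −59(ω_r−ω_c),  ω_s=0, ω_r=1
Stage 2: 31(0−ω_c) = −59(1−ω_c)  ⇒  90ω_c = 59  ⇒  ω_c = 59/90
  ⇒ ω_c²/ω_r² = 59/90
Coupling ω_r² = ω_r¹ ⇒ overall = 59/42 × 59/90 = 3481/3780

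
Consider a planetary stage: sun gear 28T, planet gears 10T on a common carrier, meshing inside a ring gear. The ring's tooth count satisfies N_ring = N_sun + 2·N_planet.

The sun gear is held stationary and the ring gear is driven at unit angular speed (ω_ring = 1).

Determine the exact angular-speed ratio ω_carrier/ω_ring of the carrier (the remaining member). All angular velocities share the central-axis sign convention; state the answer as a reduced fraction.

12/19

N_ring = 28 + 2·10 = 48
28(ω_s−ω_c) = −48(ω_r−ω_c),  ω_s=0, ω_r=1
28(0−ω_c) = −48(1−ω_c)  ⇒  76ω_c = 48  ⇒  ω_c = 12/19
ω_c/ω_r = 12/19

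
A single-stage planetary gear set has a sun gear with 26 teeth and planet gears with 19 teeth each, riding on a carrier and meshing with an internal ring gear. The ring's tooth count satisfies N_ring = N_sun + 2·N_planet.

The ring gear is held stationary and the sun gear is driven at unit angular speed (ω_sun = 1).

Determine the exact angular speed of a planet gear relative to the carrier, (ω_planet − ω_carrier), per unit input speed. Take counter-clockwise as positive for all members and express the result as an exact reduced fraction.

-832/855

N_ring = 26 + 2·19 = 64
26(ω_s−ω_c) = −64(ω_r−ω_c),  ω_r=0, ω_s=1
26(1−ω_c) = −64(0−ω_c)  ⇒  90ω_c = 26  ⇒  ω_c = 13/45
sun–planet: 26·(1−13/45) = −19·(ω_p−ω_c)  ⇒  ω_p−ω_c = −(26/19)·(32/45) = -832/855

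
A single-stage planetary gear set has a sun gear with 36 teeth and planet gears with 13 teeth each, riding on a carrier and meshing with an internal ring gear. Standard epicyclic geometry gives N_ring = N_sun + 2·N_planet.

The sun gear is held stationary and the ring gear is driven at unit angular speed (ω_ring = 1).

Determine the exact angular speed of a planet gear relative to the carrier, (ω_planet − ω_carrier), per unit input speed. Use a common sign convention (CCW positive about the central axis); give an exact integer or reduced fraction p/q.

N_ring = 36 + 2·13 = 62
36(ω_s−ω_c) = −62(ω_r−ω_c),  ω_s=0, ω_r=1
36(0−ω_c) = −62(1−ω_c)  ⇒  98ω_c = 62  ⇒  ω_c = 31/49
sun–planet: 36·(0−31/49) = −13·(ω_p−ω_c)  ⇒  ω_p−ω_c = −(36/13)·(-31/49) = 1116/637

1116/637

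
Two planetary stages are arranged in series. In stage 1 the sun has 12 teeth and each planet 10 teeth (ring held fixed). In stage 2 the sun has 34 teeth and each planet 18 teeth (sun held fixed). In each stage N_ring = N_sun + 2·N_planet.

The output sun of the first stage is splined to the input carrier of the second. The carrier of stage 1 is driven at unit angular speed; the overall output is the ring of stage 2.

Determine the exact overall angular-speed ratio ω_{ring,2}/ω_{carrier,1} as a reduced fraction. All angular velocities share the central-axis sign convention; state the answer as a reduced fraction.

572/105

Stage 1: N_ring = 12 + 2·10 = 32
Stage 1: 12(ω_s−ω_c) = −32(ω_r−ω_c),  ω_r=0, ω_c=1
Stage 1: ω_s = 1 − (32/12)(0−1) = 11/3
  ⇒ ω_s¹/ω_c¹ = 11/3
Stage 2: N_ring = 34 + 2·18 = 70
Stage 2: 34(ω_s−ω_c) = −70(ω_r−ω_c),  ω_s=0, ω_c=1
Stage 2: ω_r = 1 − (34/70)(0−1) = 52/35
  ⇒ ω_r²/ω_c² = 52/35
Coupling ω_c² = ω_s¹ ⇒ overall = 11/3 × 52/35 = 572/105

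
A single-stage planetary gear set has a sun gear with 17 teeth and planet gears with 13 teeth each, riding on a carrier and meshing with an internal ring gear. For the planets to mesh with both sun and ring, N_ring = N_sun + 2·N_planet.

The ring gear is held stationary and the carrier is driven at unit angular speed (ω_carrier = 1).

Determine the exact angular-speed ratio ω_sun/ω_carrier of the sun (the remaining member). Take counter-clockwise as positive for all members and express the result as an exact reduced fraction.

60/17

N_ring = 17 + 2·13 = 43
17(ω_s−ω_c) = −43(ω_r−ω_c),  ω_r=0, ω_c=1
ω_s = 1 − (43/17)(0−1) = 60/17
ω_s/ω_c = 60/17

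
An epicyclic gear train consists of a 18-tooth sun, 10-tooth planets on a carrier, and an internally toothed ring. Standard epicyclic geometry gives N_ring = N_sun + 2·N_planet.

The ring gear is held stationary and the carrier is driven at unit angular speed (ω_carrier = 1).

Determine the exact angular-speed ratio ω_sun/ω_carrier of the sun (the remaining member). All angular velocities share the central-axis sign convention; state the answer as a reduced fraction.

N_ring = 18 + 2·10 = 38
18(ω_s−ω_c) = −38(ω_r−ω_c),  ω_r=0, ω_c=1
ω_s = 1 − (38/18)(0−1) = 28/9
ω_s/ω_c = 28/9

28/9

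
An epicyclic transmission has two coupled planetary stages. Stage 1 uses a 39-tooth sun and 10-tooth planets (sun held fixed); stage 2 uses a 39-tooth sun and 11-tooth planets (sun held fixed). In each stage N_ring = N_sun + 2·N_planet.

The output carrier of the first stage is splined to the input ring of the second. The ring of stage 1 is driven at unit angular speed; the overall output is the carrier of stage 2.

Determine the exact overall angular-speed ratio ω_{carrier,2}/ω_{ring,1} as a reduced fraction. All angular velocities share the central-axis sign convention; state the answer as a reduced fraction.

3599/9800

Stage 1: N_ring = 39 + 2·10 = 59
Stage 1: 39(ω_s−ω_c) = −59(ω_r−ω_c),  ω_s=0, ω_r=1
Stage 1: 39(0−ω_c) = −59(1−ω_c)  ⇒  98ω_c = 59  ⇒  ω_c = 59/98
  ⇒ ω_c¹/ω_r¹ = 59/98
Stage 2: N_ring = 39 + 2·11 = 61
Stage 2: 39(ω_s−ω_c) = −61(ω_r−ω_c),  ω_s=0, ω_r=1
Stage 2: 39(0−ω_c) = −61(1−ω_c)  ⇒  100ω_c = 61  ⇒  ω_c = 61/100
  ⇒ ω_c²/ω_r² = 61/100
Coupling ω_r² = ω_c¹ ⇒ overall = 59/98 × 61/100 = 3599/9800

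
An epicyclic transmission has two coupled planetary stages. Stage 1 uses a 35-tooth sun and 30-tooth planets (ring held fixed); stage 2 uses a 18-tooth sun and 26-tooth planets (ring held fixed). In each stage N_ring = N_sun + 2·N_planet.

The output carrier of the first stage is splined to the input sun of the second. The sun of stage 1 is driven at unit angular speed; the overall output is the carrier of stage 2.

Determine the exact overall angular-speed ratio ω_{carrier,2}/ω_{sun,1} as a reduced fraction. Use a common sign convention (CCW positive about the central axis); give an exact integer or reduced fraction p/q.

Stage 1: N_ring = 35 + 2·30 = 95
Stage 1: 35(ω_s−ω_c) = −95(ω_r−ω_c),  ω_r=0, ω_s=1
Stage 1: 35(1−ω_c) = −95(0−ω_c)  ⇒  130ω_c = 35  ⇒  ω_c = 7/26
  ⇒ ω_c¹/ω_s¹ = 7/26
Stage 2: N_ring = 18 + 2·26 = 70
Stage 2: 18(ω_s−ω_c) = −70(ω_r−ω_c),  ω_r=0, ω_s=1
Stage 2: 18(1−ω_c) = −70(0−ω_c)  ⇒  88ω_c = 18  ⇒  ω_c = 9/44
  ⇒ ω_c²/ω_s² = 9/44
Coupling ω_s² = ω_c¹ ⇒ overall = 7/26 × 9/44 = 63/1144

63/1144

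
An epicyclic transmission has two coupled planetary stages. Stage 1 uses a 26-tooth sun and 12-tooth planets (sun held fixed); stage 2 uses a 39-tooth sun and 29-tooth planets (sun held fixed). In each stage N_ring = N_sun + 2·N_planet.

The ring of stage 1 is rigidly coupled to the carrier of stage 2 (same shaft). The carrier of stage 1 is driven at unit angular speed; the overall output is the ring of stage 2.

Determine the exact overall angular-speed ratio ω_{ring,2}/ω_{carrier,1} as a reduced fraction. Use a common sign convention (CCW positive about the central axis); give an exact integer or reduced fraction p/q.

Stage 1: N_ring = 26 + 2·12 = 50
Stage 1: 26(ω_s−ω_c) = −50(ω_r−ω_c),  ω_s=0, ω_c=1
Stage 1: ω_r = 1 − (26/50)(0−1) = 38/25
  ⇒ ω_r¹/ω_c¹ = 38/25
Stage 2: N_ring = 39 + 2·29 = 97
Stage 2: 39(ω_s−ω_c) = −97(ω_r−ω_c),  ω_s=0, ω_c=1
Stage 2: ω_r = 1 − (39/97)(0−1) = 136/97
  ⇒ ω_r²/ω_c² = 136/97
Coupling ω_c² = ω_r¹ ⇒ overall = 38/25 × 136/97 = 5168/2425

5168/2425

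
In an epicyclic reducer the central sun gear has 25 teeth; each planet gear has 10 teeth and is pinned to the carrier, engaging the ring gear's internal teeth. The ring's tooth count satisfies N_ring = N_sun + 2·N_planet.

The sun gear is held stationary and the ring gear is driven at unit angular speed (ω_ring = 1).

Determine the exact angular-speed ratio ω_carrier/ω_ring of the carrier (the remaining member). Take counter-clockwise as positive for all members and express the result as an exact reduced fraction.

9/14

N_ring = 25 + 2·10 = 45
25(ω_s−ω_c) = −45(ω_r−ω_c),  ω_s=0, ω_r=1
25(0−ω_c) = −45(1−ω_c)  ⇒  70ω_c = 45  ⇒  ω_c = 9/14
ω_c/ω_r = 9/14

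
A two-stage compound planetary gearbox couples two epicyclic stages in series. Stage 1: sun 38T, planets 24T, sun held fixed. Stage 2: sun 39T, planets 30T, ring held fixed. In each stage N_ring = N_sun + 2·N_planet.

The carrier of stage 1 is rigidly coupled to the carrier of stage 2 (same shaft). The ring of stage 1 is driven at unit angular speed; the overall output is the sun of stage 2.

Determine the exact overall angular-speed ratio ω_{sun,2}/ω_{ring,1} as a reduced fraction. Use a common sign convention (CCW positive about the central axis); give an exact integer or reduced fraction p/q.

989/403

Stage 1: N_ring = 38 + 2·24 = 86
Stage 1: 38(ω_s−ω_c) = −86(ω_r−ω_c),  ω_s=0, ω_r=1
Stage 1: 38(0−ω_c) = −86(1−ω_c)  ⇒  124ω_c = 86  ⇒  ω_c = 43/62
  ⇒ ω_c¹/ω_r¹ = 43/62
Stage 2: N_ring = 39 + 2·30 = 99
Stage 2: 39(ω_s−ω_c) = −99(ω_r−ω_c),  ω_r=0, ω_c=1
Stage 2: ω_s = 1 − (99/39)(0−1) = 46/13
  ⇒ ω_s²/ω_c² = 46/13
Coupling ω_c² = ω_c¹ ⇒ overall = 43/62 × 46/13 = 989/403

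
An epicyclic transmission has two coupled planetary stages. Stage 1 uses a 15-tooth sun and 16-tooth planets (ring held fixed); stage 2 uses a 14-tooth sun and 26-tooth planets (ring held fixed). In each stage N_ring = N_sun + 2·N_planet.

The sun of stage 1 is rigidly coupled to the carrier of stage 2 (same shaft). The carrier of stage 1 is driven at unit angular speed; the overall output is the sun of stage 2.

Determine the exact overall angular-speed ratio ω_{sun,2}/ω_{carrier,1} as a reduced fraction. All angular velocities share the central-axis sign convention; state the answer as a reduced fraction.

Stage 1: N_ring = 15 + 2·16 = 47
Stage 1: 15(ω_s−ω_c) = −47(ω_r−ω_c),  ω_r=0, ω_c=1
Stage 1: ω_s = 1 − (47/15)(0−1) = 62/15
  ⇒ ω_s¹/ω_c¹ = 62/15
Stage 2: N_ring = 14 + 2·26 = 66
Stage 2: 14(ω_s−ω_c) = −66(ω_r−ω_c),  ω_r=0, ω_c=1
Stage 2: ω_s = 1 − (66/14)(0−1) = 40/7
  ⇒ ω_s²/ω_c² = 40/7
Coupling ω_c² = ω_s¹ ⇒ overall = 62/15 × 40/7 = 496/21

496/21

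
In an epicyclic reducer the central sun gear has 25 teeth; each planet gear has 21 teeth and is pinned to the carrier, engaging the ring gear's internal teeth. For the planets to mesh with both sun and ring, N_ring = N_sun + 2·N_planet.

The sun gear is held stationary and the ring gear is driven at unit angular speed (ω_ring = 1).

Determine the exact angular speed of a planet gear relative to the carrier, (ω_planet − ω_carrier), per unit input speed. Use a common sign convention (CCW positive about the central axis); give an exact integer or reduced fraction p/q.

1675/1932

N_ring = 25 + 2·21 = 67
25(ω_s−ω_c) = −67(ω_r−ω_c),  ω_s=0, ω_r=1
25(0−ω_c) = −67(1−ω_c)  ⇒  92ω_c = 67  ⇒  ω_c = 67/92
sun–planet: 25·(0−67/92) = −21·(ω_p−ω_c)  ⇒  ω_p−ω_c = −(25/21)·(-67/92) = 1675/1932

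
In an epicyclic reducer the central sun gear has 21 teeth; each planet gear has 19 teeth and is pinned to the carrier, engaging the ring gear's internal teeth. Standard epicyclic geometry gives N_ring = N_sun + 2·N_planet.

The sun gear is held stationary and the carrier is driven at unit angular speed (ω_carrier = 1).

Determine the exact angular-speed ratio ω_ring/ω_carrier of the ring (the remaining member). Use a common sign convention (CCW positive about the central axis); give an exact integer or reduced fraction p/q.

80/59

N_ring = 21 + 2·19 = 59
21(ω_s−ω_c) = −59(ω_r−ω_c),  ω_s=0, ω_c=1
ω_r = 1 − (21/59)(0−1) = 80/59
ω_r/ω_c = 80/59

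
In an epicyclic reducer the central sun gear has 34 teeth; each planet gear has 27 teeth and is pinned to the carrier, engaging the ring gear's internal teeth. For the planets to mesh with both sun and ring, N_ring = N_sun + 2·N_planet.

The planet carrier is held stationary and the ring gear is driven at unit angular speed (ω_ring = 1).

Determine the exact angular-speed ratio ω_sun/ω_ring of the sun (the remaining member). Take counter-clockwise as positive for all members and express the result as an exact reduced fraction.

-44/17

N_ring = 34 + 2·27 = 88
34(ω_s−ω_c) = −88(ω_r−ω_c),  ω_c=0, ω_r=1
ω_s = 0 − (88/34)(1−0) = -44/17
ω_s/ω_r = -44/17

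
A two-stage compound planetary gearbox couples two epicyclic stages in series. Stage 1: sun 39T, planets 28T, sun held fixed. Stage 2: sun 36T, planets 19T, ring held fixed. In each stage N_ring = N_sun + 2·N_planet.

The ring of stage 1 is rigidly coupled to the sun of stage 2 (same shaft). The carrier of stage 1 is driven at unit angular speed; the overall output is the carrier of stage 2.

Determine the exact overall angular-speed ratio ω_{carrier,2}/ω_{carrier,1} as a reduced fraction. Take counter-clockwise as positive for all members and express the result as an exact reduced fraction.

Stage 1: N_ring = 39 + 2·28 = 95
Stage 1: 39(ω_s−ω_c) = −95(ω_r−ω_c),  ω_s=0, ω_c=1
Stage 1: ω_r = 1 − (39/95)(0−1) = 134/95
  ⇒ ω_r¹/ω_c¹ = 134/95
Stage 2: N_ring = 36 + 2·19 = 74
Stage 2: 36(ω_s−ω_c) = −74(ω_r−ω_c),  ω_r=0, ω_s=1
Stage 2: 36(1−ω_c) = −74(0−ω_c)  ⇒  110ω_c = 36  ⇒  ω_c = 18/55
  ⇒ ω_c²/ω_s² = 18/55
Coupling ω_s² = ω_r¹ ⇒ overall = 134/95 × 18/55 = 2412/5225

2412/5225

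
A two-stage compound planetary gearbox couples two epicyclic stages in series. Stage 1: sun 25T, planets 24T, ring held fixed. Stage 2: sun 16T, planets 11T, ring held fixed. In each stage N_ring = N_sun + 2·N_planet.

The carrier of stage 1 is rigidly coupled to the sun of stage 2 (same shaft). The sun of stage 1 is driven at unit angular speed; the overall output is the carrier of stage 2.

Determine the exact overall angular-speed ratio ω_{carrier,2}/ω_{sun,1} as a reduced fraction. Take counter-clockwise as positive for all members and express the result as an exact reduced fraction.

Stage 1: N_ring = 25 + 2·24 = 73
Stage 1: 25(ω_s−ω_c) = −73(ω_r−ω_c),  ω_r=0, ω_s=1
Stage 1: 25(1−ω_c) = −73(0−ω_c)  ⇒  98ω_c = 25  ⇒  ω_c = 25/98
  ⇒ ω_c¹/ω_s¹ = 25/98
Stage 2: N_ring = 16 + 2·11 = 38
Stage 2: 16(ω_s−ω_c) = −38(ω_r−ω_c),  ω_r=0, ω_s=1
Stage 2: 16(1−ω_c) = −38(0−ω_c)  ⇒  54ω_c = 16  ⇒  ω_c = 8/27
  ⇒ ω_c²/ω_s² = 8/27
Coupling ω_s² = ω_c¹ ⇒ overall = 25/98 × 8/27 = 100/1323

100/1323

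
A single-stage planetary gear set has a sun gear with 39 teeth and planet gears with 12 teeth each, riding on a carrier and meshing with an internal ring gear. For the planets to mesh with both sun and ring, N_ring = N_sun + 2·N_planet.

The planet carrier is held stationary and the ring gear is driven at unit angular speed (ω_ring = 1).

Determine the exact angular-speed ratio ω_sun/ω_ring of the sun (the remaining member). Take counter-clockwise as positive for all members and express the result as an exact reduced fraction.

N_ring = 39 + 2·12 = 63
39(ω_s−ω_c) = −63(ω_r−ω_c),  ω_c=0, ω_r=1
ω_s = 0 − (63/39)(1−0) = -21/13
ω_s/ω_r = -21/13

-21/13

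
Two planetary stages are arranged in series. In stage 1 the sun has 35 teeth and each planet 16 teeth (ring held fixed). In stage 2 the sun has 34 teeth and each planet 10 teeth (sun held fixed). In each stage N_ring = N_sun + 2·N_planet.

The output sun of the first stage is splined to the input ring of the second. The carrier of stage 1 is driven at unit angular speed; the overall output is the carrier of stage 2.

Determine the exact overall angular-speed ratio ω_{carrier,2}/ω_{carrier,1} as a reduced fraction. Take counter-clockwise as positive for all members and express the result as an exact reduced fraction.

Stage 1: N_ring = 35 + 2·16 = 67
Stage 1: 35(ω_s−ω_c) = −67(ω_r−ω_c),  ω_r=0, ω_c=1
Stage 1: ω_s = 1 − (67/35)(0−1) = 102/35
  ⇒ ω_s¹/ω_c¹ = 102/35
Stage 2: N_ring = 34 + 2·10 = 54
Stage 2: 34(ω_s−ω_c) = −54(ω_r−ω_c),  ω_s=0, ω_r=1
Stage 2: 34(0−ω_c) = −54(1−ω_c)  ⇒  88ω_c = 54  ⇒  ω_c = 27/44
  ⇒ ω_c²/ω_r² = 27/44
Coupling ω_r² = ω_s¹ ⇒ overall = 102/35 × 27/44 = 1377/770

1377/770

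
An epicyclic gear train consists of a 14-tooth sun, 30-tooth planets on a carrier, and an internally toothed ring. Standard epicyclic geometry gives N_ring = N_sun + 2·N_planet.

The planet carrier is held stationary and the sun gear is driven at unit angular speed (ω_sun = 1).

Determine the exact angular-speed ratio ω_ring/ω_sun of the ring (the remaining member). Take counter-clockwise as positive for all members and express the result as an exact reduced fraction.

N_ring = 14 + 2·30 = 74
14(ω_s−ω_c) = −74(ω_r−ω_c),  ω_c=0, ω_s=1
ω_r = 0 − (14/74)(1−0) = -7/37
ω_r/ω_s = -7/37

-7/37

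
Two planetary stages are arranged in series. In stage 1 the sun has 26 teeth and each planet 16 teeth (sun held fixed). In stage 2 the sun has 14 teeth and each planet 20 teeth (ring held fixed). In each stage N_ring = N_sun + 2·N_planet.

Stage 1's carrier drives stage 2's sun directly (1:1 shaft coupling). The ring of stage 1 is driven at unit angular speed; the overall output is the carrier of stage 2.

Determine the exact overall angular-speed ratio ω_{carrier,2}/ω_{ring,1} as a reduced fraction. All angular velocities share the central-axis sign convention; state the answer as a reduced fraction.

29/204

Stage 1: N_ring = 26 + 2·16 = 58
Stage 1: 26(ω_s−ω_c) = −58(ω_r−ω_c),  ω_s=0, ω_r=1
Stage 1: 26(0−ω_c) = −58(1−ω_c)  ⇒  84ω_c = 58  ⇒  ω_c = 29/42
  ⇒ ω_c¹/ω_r¹ = 29/42
Stage 2: N_ring = 14 + 2·20 = 54
Stage 2: 14(ω_s−ω_c) = −54(ω_r−ω_c),  ω_r=0, ω_s=1
Stage 2: 14(1−ω_c) = −54(0−ω_c)  ⇒  68ω_c = 14  ⇒  ω_c = 7/34
  ⇒ ω_c²/ω_s² = 7/34
Coupling ω_s² = ω_c¹ ⇒ overall = 29/42 × 7/34 = 29/204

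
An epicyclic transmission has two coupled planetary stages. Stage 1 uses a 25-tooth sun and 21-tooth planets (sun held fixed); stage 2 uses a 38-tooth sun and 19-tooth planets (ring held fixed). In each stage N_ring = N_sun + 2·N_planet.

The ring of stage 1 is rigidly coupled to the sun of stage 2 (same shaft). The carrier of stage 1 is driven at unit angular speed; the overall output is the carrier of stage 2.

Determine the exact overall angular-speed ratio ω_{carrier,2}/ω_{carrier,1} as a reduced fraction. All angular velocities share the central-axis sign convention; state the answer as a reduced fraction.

92/201

Stage 1: N_ring = 25 + 2·21 = 67
Stage 1: 25(ω_s−ω_c) = −67(ω_r−ω_c),  ω_s=0, ω_c=1
Stage 1: ω_r = 1 − (25/67)(0−1) = 92/67
  ⇒ ω_r¹/ω_c¹ = 92/67
Stage 2: N_ring = 38 + 2·19 = 76
Stage 2: 38(ω_s−ω_c) = −76(ω_r−ω_c),  ω_r=0, ω_s=1
Stage 2: 38(1−ω_c) = −76(0−ω_c)  ⇒  114ω_c = 38  ⇒  ω_c = 1/3
  ⇒ ω_c²/ω_s² = 1/3
Coupling ω_s² = ω_r¹ ⇒ overall = 92/67 × 1/3 = 92/201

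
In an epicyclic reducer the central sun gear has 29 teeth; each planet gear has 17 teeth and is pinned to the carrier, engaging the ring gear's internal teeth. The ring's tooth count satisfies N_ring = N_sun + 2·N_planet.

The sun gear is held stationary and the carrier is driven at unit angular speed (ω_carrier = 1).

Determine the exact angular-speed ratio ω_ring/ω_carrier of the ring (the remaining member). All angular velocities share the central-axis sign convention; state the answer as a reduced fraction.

92/63

N_ring = 29 + 2·17 = 63
29(ω_s−ω_c) = −63(ω_r−ω_c),  ω_s=0, ω_c=1
ω_r = 1 − (29/63)(0−1) = 92/63
ω_r/ω_c = 92/63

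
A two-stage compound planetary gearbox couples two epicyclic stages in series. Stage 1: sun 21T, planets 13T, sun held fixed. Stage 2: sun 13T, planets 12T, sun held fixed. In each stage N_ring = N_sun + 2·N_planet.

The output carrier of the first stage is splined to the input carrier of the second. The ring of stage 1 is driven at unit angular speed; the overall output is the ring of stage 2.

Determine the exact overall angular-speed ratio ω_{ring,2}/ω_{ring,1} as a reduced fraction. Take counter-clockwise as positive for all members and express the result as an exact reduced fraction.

1175/1258

Stage 1: N_ring = 21 + 2·13 = 47
Stage 1: 21(ω_s−ω_c) = −47(ω_r−ω_c),  ω_s=0, ω_r=1
Stage 1: 21(0−ω_c) = −47(1−ω_c)  ⇒  68ω_c = 47  ⇒  ω_c = 47/68
  ⇒ ω_c¹/ω_r¹ = 47/68
Stage 2: N_ring = 13 + 2·12 = 37
Stage 2: 13(ω_s−ω_c) = −37(ω_r−ω_c),  ω_s=0, ω_c=1
Stage 2: ω_r = 1 − (13/37)(0−1) = 50/37
  ⇒ ω_r²/ω_c² = 50/37
Coupling ω_c² = ω_c¹ ⇒ overall = 47/68 × 50/37 = 1175/1258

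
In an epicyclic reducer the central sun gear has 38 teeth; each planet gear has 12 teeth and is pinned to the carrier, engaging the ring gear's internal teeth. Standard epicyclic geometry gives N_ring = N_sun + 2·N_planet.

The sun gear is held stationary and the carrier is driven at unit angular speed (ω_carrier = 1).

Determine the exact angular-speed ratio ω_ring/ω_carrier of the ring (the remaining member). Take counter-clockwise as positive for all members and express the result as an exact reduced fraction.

50/31

N_ring = 38 + 2·12 = 62
38(ω_s−ω_c) = −62(ω_r−ω_c),  ω_s=0, ω_c=1
ω_r = 1 − (38/62)(0−1) = 50/31
ω_r/ω_c = 50/31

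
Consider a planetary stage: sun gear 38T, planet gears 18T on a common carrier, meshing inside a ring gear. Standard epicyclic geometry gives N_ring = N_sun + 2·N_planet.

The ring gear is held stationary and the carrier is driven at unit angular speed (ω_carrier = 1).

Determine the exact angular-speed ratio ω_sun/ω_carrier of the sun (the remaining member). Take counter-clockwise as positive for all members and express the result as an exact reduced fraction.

N_ring = 38 + 2·18 = 74
38(ω_s−ω_c) = −74(ω_r−ω_c),  ω_r=0, ω_c=1
ω_s = 1 − (74/38)(0−1) = 56/19
ω_s/ω_c = 56/19

56/19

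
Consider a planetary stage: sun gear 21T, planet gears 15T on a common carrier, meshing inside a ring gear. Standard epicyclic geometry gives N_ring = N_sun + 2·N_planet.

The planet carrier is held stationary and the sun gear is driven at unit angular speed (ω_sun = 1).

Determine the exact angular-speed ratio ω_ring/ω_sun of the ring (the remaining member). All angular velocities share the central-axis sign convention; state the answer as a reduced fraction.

-7/17

N_ring = 21 + 2·15 = 51
21(ω_s−ω_c) = −51(ω_r−ω_c),  ω_c=0, ω_s=1
ω_r = 0 − (21/51)(1−0) = -7/17
ω_r/ω_s = -7/17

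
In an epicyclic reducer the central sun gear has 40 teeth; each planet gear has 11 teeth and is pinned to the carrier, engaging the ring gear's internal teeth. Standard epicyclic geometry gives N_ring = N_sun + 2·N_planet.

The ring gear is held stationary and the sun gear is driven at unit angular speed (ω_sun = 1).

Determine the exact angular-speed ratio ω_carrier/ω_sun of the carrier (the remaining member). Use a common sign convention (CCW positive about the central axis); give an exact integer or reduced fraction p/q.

N_ring = 40 + 2·11 = 62
40(ω_s−ω_c) = −62(ω_r−ω_c),  ω_r=0, ω_s=1
40(1−ω_c) = −62(0−ω_c)  ⇒  102ω_c = 40  ⇒  ω_c = 20/51
ω_c/ω_s = 20/51

20/51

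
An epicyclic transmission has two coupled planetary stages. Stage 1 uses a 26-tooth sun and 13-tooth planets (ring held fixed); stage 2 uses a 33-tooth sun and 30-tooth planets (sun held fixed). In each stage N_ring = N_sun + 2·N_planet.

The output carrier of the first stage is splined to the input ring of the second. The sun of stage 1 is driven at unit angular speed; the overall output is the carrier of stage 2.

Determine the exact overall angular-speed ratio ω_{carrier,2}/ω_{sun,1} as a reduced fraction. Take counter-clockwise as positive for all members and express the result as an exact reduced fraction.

Stage 1: N_ring = 26 + 2·13 = 52
Stage 1: 26(ω_s−ω_c) = −52(ω_r−ω_c),  ω_r=0, ω_s=1
Stage 1: 26(1−ω_c) = −52(0−ω_c)  ⇒  78ω_c = 26  ⇒  ω_c = 1/3
  ⇒ ω_c¹/ω_s¹ = 1/3
Stage 2: N_ring = 33 + 2·30 = 93
Stage 2: 33(ω_s−ω_c) = −93(ω_r−ω_c),  ω_s=0, ω_r=1
Stage 2: 33(0−ω_c) = −93(1−ω_c)  ⇒  126ω_c = 93  ⇒  ω_c = 31/42
  ⇒ ω_c²/ω_r² = 31/42
Coupling ω_r² = ω_c¹ ⇒ overall = 1/3 × 31/42 = 31/126

31/126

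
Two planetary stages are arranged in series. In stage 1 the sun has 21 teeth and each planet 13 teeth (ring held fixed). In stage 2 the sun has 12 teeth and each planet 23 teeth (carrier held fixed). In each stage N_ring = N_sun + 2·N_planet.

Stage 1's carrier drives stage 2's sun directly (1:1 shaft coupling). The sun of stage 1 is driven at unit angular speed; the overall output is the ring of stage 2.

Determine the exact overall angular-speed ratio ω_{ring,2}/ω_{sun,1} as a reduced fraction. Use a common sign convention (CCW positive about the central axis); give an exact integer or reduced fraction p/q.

Stage 1: N_ring = 21 + 2·13 = 47
Stage 1: 21(ω_s−ω_c) = −47(ω_r−ω_c),  ω_r=0, ω_s=1
Stage 1: 21(1−ω_c) = −47(0−ω_c)  ⇒  68ω_c = 21  ⇒  ω_c = 21/68
  ⇒ ω_c¹/ω_s¹ = 21/68
Stage 2: N_ring = 12 + 2·23 = 58
Stage 2: 12(ω_s−ω_c) = −58(ω_r−ω_c),  ω_c=0, ω_s=1
Stage 2: ω_r = 0 − (12/58)(1−0) = -6/29
  ⇒ ω_r²/ω_s² = -6/29
Coupling ω_s² = ω_c¹ ⇒ overall = 21/68 × -6/29 = -63/986

-63/986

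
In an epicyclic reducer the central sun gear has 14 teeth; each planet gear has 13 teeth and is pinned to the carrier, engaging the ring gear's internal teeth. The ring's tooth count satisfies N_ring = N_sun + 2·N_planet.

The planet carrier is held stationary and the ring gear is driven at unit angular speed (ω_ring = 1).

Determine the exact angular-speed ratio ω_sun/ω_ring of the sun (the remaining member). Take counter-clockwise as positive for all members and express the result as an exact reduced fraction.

-20/7

N_ring = 14 + 2·13 = 40
14(ω_s−ω_c) = −40(ω_r−ω_c),  ω_c=0, ω_r=1
ω_s = 0 − (40/14)(1−0) = -20/7
ω_s/ω_r = -20/7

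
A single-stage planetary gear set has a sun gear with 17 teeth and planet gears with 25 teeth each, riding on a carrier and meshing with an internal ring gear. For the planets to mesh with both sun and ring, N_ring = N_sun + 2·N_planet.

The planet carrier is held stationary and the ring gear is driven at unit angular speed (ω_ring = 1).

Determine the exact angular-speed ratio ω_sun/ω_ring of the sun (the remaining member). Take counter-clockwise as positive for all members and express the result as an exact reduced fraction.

N_ring = 17 + 2·25 = 67
17(ω_s−ω_c) = −67(ω_r−ω_c),  ω_c=0, ω_r=1
ω_s = 0 − (67/17)(1−0) = -67/17
ω_s/ω_r = -67/17

-67/17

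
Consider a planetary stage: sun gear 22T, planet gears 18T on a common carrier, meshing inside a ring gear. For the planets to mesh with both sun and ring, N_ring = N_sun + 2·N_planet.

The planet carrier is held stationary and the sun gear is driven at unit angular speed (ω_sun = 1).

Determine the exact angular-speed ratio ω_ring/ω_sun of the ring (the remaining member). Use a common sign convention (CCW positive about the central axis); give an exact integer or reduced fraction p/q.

-11/29

N_ring = 22 + 2·18 = 58
22(ω_s−ω_c) = −58(ω_r−ω_c),  ω_c=0, ω_s=1
ω_r = 0 − (22/58)(1−0) = -11/29
ω_r/ω_s = -11/29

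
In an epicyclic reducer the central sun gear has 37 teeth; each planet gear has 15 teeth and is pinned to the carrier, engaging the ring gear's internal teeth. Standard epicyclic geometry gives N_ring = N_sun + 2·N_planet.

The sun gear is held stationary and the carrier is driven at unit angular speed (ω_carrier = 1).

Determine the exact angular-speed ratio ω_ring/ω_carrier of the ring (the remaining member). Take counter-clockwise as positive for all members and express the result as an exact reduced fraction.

N_ring = 37 + 2·15 = 67
37(ω_s−ω_c) = −67(ω_r−ω_c),  ω_s=0, ω_c=1
ω_r = 1 − (37/67)(0−1) = 104/67
ω_r/ω_c = 104/67

104/67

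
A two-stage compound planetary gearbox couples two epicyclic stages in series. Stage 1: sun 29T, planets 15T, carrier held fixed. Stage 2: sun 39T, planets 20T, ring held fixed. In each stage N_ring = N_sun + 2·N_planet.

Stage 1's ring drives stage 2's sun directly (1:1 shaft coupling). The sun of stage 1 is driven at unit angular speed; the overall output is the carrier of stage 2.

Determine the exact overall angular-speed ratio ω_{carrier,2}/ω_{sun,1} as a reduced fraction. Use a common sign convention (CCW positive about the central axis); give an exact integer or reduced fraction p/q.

Stage 1: N_ring = 29 + 2·15 = 59
Stage 1: 29(ω_s−ω_c) = −59(ω_r−ω_c),  ω_c=0, ω_s=1
Stage 1: ω_r = 0 − (29/59)(1−0) = -29/59
  ⇒ ω_r¹/ω_s¹ = -29/59
Stage 2: N_ring = 39 + 2·20 = 79
Stage 2: 39(ω_s−ω_c) = −79(ω_r−ω_c),  ω_r=0, ω_s=1
Stage 2: 39(1−ω_c) = −79(0−ω_c)  ⇒  118ω_c = 39  ⇒  ω_c = 39/118
  ⇒ ω_c²/ω_s² = 39/118
Coupling ω_s² = ω_r¹ ⇒ overall = -29/59 × 39/118 = -1131/6962

-1131/6962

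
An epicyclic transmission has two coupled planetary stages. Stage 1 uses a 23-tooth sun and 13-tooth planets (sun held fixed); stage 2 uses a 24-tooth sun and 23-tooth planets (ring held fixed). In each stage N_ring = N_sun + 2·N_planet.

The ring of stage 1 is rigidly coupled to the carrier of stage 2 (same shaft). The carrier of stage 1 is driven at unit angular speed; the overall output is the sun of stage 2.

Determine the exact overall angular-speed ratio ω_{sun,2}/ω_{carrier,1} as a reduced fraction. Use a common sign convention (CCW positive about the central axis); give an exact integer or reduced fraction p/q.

Stage 1: N_ring = 23 + 2·13 = 49
Stage 1: 23(ω_s−ω_c) = −49(ω_r−ω_c),  ω_s=0, ω_c=1
Stage 1: ω_r = 1 − (23/49)(0−1) = 72/49
  ⇒ ω_r¹/ω_c¹ = 72/49
Stage 2: N_ring = 24 + 2·23 = 70
Stage 2: 24(ω_s−ω_c) = −70(ω_r−ω_c),  ω_r=0, ω_c=1
Stage 2: ω_s = 1 − (70/24)(0−1) = 47/12
  ⇒ ω_s²/ω_c² = 47/12
Coupling ω_c² = ω_r¹ ⇒ overall = 72/49 × 47/12 = 282/49

282/49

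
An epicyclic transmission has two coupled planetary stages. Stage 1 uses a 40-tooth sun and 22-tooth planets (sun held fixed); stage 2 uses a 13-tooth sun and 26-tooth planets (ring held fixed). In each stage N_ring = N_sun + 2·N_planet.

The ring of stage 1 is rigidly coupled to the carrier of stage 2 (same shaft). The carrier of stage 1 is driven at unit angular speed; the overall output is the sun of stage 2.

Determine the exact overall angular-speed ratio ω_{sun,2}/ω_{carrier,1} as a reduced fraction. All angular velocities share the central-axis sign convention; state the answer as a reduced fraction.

62/7

Stage 1: N_ring = 40 + 2·22 = 84
Stage 1: 40(ω_s−ω_c) = −84(ω_r−ω_c),  ω_s=0, ω_c=1
Stage 1: ω_r = 1 − (40/84)(0−1) = 31/21
  ⇒ ω_r¹/ω_c¹ = 31/21
Stage 2: N_ring = 13 + 2·26 = 65
Stage 2: 13(ω_s−ω_c) = −65(ω_r−ω_c),  ω_r=0, ω_c=1
Stage 2: ω_s = 1 − (65/13)(0−1) = 6
  ⇒ ω_s²/ω_c² = 6
Coupling ω_c² = ω_r¹ ⇒ overall = 31/21 × 6 = 62/7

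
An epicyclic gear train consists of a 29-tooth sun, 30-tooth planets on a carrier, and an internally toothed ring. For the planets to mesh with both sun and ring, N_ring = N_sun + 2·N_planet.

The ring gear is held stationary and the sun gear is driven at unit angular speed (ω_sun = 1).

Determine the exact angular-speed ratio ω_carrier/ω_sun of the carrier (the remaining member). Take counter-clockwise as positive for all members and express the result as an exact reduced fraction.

N_ring = 29 + 2·30 = 89
29(ω_s−ω_c) = −89(ω_r−ω_c),  ω_r=0, ω_s=1
29(1−ω_c) = −89(0−ω_c)  ⇒  118ω_c = 29  ⇒  ω_c = 29/118
ω_c/ω_s = 29/118

29/118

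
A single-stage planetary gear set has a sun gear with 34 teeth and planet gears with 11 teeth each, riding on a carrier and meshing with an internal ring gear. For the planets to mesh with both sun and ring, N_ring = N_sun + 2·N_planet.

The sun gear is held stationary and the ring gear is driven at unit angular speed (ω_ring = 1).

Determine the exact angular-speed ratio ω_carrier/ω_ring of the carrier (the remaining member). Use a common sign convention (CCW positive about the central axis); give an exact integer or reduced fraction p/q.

28/45

N_ring = 34 + 2·11 = 56
34(ω_s−ω_c) = −56(ω_r−ω_c),  ω_s=0, ω_r=1
34(0−ω_c) = −56(1−ω_c)  ⇒  90ω_c = 56  ⇒  ω_c = 28/45
ω_c/ω_r = 28/45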